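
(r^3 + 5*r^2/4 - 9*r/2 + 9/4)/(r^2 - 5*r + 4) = (4*r^2 + 9*r - 9)/(4*(r - 4))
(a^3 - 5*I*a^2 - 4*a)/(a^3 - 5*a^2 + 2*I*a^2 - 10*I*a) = (a^2 - 5*I*a - 4)/(a^2 + a*(-5 + 2*I) - 10*I)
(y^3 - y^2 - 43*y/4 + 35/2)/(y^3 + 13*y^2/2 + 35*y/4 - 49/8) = 2*(2*y^2 - 9*y + 10)/(4*y^2 + 12*y - 7)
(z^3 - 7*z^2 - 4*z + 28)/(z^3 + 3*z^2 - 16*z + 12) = (z^2 - 5*z - 14)/(z^2 + 5*z - 6)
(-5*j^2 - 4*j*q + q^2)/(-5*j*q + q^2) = (j + q)/q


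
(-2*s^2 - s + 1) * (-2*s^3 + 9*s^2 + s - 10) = 4*s^5 - 16*s^4 - 13*s^3 + 28*s^2 + 11*s - 10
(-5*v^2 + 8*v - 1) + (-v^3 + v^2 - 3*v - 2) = -v^3 - 4*v^2 + 5*v - 3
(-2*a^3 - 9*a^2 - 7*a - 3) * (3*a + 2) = -6*a^4 - 31*a^3 - 39*a^2 - 23*a - 6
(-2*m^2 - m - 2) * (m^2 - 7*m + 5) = -2*m^4 + 13*m^3 - 5*m^2 + 9*m - 10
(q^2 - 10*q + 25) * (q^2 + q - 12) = q^4 - 9*q^3 + 3*q^2 + 145*q - 300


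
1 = 1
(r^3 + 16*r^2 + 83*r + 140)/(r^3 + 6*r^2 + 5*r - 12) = (r^2 + 12*r + 35)/(r^2 + 2*r - 3)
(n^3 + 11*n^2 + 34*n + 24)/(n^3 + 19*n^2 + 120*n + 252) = (n^2 + 5*n + 4)/(n^2 + 13*n + 42)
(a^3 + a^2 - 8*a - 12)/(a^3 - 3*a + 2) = (a^2 - a - 6)/(a^2 - 2*a + 1)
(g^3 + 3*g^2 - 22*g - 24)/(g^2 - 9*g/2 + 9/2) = 2*(g^3 + 3*g^2 - 22*g - 24)/(2*g^2 - 9*g + 9)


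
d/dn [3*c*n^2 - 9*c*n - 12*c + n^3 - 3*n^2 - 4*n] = 6*c*n - 9*c + 3*n^2 - 6*n - 4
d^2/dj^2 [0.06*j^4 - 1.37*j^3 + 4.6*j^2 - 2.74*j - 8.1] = 0.72*j^2 - 8.22*j + 9.2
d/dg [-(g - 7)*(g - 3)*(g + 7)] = -3*g^2 + 6*g + 49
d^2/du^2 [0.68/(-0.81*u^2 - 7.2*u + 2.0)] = (0.892296*u^2 + 7.93152*u - 0.68*(1.62*u + 7.2)*(3.24*u + 14.4) - 2.2032)/(0.81*u^2 + 7.2*u - 2.0)^3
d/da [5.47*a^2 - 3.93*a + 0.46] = 10.94*a - 3.93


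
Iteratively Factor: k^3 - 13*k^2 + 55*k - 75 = (k - 5)*(k^2 - 8*k + 15) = (k - 5)^2*(k - 3)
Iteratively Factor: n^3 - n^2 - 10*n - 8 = (n - 4)*(n^2 + 3*n + 2) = (n - 4)*(n + 1)*(n + 2)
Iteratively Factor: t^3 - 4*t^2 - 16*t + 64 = (t - 4)*(t^2 - 16) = (t - 4)^2*(t + 4)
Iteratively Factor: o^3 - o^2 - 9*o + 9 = (o + 3)*(o^2 - 4*o + 3) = (o - 3)*(o + 3)*(o - 1)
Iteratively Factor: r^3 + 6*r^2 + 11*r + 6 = (r + 3)*(r^2 + 3*r + 2) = (r + 2)*(r + 3)*(r + 1)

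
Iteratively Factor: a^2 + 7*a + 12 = (a + 4)*(a + 3)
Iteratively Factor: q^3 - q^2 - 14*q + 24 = (q - 3)*(q^2 + 2*q - 8) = (q - 3)*(q + 4)*(q - 2)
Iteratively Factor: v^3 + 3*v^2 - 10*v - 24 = (v - 3)*(v^2 + 6*v + 8) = (v - 3)*(v + 4)*(v + 2)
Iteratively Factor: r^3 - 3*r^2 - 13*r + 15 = (r - 5)*(r^2 + 2*r - 3) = (r - 5)*(r - 1)*(r + 3)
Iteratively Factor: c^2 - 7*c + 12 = (c - 4)*(c - 3)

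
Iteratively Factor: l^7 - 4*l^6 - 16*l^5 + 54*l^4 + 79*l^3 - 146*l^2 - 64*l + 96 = (l - 1)*(l^6 - 3*l^5 - 19*l^4 + 35*l^3 + 114*l^2 - 32*l - 96) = (l - 4)*(l - 1)*(l^5 + l^4 - 15*l^3 - 25*l^2 + 14*l + 24) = (l - 4)*(l - 1)*(l + 1)*(l^4 - 15*l^2 - 10*l + 24) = (l - 4)*(l - 1)*(l + 1)*(l + 2)*(l^3 - 2*l^2 - 11*l + 12) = (l - 4)^2*(l - 1)*(l + 1)*(l + 2)*(l^2 + 2*l - 3) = (l - 4)^2*(l - 1)*(l + 1)*(l + 2)*(l + 3)*(l - 1)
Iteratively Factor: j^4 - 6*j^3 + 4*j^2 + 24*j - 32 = (j - 4)*(j^3 - 2*j^2 - 4*j + 8) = (j - 4)*(j - 2)*(j^2 - 4) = (j - 4)*(j - 2)^2*(j + 2)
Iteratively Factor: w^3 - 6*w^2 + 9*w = (w - 3)*(w^2 - 3*w) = w*(w - 3)*(w - 3)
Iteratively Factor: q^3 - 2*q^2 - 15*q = (q)*(q^2 - 2*q - 15) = q*(q - 5)*(q + 3)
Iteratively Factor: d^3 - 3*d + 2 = (d + 2)*(d^2 - 2*d + 1) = (d - 1)*(d + 2)*(d - 1)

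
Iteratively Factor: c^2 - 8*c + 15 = (c - 3)*(c - 5)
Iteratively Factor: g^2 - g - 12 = (g + 3)*(g - 4)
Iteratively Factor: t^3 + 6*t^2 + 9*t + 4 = (t + 1)*(t^2 + 5*t + 4) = (t + 1)^2*(t + 4)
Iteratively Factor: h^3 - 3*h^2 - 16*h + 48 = (h - 3)*(h^2 - 16) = (h - 3)*(h + 4)*(h - 4)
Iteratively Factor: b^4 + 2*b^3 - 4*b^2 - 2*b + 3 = (b - 1)*(b^3 + 3*b^2 - b - 3) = (b - 1)*(b + 3)*(b^2 - 1) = (b - 1)^2*(b + 3)*(b + 1)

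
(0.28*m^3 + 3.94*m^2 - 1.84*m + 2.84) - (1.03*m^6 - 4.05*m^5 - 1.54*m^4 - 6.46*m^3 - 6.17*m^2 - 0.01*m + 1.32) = -1.03*m^6 + 4.05*m^5 + 1.54*m^4 + 6.74*m^3 + 10.11*m^2 - 1.83*m + 1.52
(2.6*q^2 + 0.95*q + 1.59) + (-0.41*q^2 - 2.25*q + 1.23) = 2.19*q^2 - 1.3*q + 2.82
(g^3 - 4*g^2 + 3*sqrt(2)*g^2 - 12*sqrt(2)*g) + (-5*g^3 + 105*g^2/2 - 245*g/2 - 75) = -4*g^3 + 3*sqrt(2)*g^2 + 97*g^2/2 - 245*g/2 - 12*sqrt(2)*g - 75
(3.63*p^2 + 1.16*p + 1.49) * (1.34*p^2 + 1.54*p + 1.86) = 4.8642*p^4 + 7.1446*p^3 + 10.5348*p^2 + 4.4522*p + 2.7714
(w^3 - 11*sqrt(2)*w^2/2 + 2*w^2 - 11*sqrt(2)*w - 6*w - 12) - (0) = w^3 - 11*sqrt(2)*w^2/2 + 2*w^2 - 11*sqrt(2)*w - 6*w - 12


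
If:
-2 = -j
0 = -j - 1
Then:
No Solution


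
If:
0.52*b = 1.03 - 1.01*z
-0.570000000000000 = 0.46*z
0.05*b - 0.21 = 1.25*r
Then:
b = 4.39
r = 0.01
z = -1.24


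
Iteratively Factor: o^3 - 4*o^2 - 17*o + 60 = (o - 5)*(o^2 + o - 12) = (o - 5)*(o + 4)*(o - 3)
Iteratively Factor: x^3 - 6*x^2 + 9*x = (x)*(x^2 - 6*x + 9) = x*(x - 3)*(x - 3)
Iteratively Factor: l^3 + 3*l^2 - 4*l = (l)*(l^2 + 3*l - 4) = l*(l + 4)*(l - 1)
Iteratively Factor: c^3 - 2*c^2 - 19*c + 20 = (c + 4)*(c^2 - 6*c + 5) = (c - 5)*(c + 4)*(c - 1)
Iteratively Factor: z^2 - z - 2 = (z - 2)*(z + 1)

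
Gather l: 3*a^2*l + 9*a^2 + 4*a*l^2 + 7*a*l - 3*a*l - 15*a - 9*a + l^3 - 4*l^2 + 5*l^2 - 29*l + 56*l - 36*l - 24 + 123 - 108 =9*a^2 - 24*a + l^3 + l^2*(4*a + 1) + l*(3*a^2 + 4*a - 9) - 9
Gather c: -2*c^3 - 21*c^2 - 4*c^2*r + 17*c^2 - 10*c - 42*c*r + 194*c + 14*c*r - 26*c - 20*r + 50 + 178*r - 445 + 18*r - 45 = -2*c^3 + c^2*(-4*r - 4) + c*(158 - 28*r) + 176*r - 440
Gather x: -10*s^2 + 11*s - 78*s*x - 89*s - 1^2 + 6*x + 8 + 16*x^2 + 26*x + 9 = -10*s^2 - 78*s + 16*x^2 + x*(32 - 78*s) + 16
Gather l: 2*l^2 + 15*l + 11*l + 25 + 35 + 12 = 2*l^2 + 26*l + 72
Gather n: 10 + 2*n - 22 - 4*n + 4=-2*n - 8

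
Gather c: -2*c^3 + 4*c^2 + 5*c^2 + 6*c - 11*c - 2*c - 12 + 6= -2*c^3 + 9*c^2 - 7*c - 6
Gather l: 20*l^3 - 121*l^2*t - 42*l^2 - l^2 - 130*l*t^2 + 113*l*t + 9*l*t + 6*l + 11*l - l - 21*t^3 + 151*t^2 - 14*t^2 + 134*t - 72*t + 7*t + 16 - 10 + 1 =20*l^3 + l^2*(-121*t - 43) + l*(-130*t^2 + 122*t + 16) - 21*t^3 + 137*t^2 + 69*t + 7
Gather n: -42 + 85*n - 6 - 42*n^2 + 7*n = -42*n^2 + 92*n - 48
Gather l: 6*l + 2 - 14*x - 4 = 6*l - 14*x - 2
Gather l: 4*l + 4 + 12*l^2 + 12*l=12*l^2 + 16*l + 4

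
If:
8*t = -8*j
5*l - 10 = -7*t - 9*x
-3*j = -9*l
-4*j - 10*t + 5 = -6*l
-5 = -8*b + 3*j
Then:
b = 25/64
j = -5/8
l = -5/24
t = 5/8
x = 20/27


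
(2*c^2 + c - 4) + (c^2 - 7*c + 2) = 3*c^2 - 6*c - 2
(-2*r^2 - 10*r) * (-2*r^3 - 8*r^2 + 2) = 4*r^5 + 36*r^4 + 80*r^3 - 4*r^2 - 20*r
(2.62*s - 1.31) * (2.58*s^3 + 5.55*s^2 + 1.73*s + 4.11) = 6.7596*s^4 + 11.1612*s^3 - 2.7379*s^2 + 8.5019*s - 5.3841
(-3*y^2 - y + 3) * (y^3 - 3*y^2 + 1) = -3*y^5 + 8*y^4 + 6*y^3 - 12*y^2 - y + 3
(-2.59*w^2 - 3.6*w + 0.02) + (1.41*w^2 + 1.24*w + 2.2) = -1.18*w^2 - 2.36*w + 2.22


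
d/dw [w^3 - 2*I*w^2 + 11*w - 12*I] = 3*w^2 - 4*I*w + 11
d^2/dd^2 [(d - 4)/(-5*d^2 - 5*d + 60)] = 2*(-(d - 4)*(2*d + 1)^2 + 3*(d - 1)*(d^2 + d - 12))/(5*(d^2 + d - 12)^3)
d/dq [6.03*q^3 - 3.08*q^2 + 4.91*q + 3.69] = 18.09*q^2 - 6.16*q + 4.91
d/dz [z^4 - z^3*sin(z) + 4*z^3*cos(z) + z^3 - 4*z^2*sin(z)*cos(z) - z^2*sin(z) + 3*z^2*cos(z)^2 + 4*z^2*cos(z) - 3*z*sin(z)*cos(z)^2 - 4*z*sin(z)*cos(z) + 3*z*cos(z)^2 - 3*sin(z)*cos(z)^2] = -4*z^3*sin(z) - z^3*cos(z) + 4*z^3 - 7*z^2*sin(z) - 3*z^2*sin(2*z) + 11*z^2*cos(z) - 4*z^2*cos(2*z) + 3*z^2 - 2*z*sin(z) - 7*z*sin(2*z) + 29*z*cos(z)/4 - z*cos(2*z) - 9*z*cos(3*z)/4 + 3*z + 9*sin(z)/4 - 2*sin(2*z) - 3*sin(3*z)/4 - 3*sqrt(2)*sin(z + pi/4) + 9*cos(z)/4 + 3*cos(2*z)/2 - 9*cos(3*z)/4 + 3/2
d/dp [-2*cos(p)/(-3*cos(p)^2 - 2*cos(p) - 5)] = 2*(3*cos(p)^2 - 5)*sin(p)/(-3*sin(p)^2 + 2*cos(p) + 8)^2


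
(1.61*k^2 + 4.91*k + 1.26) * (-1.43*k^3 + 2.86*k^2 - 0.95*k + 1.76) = -2.3023*k^5 - 2.4167*k^4 + 10.7113*k^3 + 1.7727*k^2 + 7.4446*k + 2.2176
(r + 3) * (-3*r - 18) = -3*r^2 - 27*r - 54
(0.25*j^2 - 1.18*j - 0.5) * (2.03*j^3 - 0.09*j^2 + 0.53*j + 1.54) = 0.5075*j^5 - 2.4179*j^4 - 0.7763*j^3 - 0.1954*j^2 - 2.0822*j - 0.77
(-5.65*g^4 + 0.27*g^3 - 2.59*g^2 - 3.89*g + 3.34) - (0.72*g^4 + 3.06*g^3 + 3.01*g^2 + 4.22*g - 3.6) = -6.37*g^4 - 2.79*g^3 - 5.6*g^2 - 8.11*g + 6.94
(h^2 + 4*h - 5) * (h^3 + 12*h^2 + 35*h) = h^5 + 16*h^4 + 78*h^3 + 80*h^2 - 175*h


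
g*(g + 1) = g^2 + g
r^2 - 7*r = r*(r - 7)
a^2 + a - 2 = (a - 1)*(a + 2)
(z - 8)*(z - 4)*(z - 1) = z^3 - 13*z^2 + 44*z - 32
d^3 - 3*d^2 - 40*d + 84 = (d - 7)*(d - 2)*(d + 6)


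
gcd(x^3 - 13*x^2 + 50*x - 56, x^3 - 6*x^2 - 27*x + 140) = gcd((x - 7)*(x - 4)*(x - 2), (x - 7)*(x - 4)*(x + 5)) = x^2 - 11*x + 28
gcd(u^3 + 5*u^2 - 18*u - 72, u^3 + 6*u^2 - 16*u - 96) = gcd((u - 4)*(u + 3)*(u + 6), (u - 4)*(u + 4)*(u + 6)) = u^2 + 2*u - 24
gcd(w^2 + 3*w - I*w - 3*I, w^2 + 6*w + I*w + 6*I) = 1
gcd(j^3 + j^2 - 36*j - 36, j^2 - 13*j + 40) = 1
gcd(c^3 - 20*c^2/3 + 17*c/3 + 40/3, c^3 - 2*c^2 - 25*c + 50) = c - 5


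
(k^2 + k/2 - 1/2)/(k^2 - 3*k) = (2*k^2 + k - 1)/(2*k*(k - 3))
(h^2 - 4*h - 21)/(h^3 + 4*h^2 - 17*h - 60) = (h - 7)/(h^2 + h - 20)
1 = 1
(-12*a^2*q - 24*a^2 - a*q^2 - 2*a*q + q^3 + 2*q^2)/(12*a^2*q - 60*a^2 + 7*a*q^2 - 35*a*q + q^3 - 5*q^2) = (-4*a*q - 8*a + q^2 + 2*q)/(4*a*q - 20*a + q^2 - 5*q)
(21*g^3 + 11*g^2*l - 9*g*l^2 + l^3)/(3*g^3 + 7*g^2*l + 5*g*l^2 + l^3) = (21*g^2 - 10*g*l + l^2)/(3*g^2 + 4*g*l + l^2)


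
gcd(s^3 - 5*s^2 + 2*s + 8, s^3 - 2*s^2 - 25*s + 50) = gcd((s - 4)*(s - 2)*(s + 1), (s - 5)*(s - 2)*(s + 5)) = s - 2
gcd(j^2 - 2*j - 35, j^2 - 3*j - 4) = 1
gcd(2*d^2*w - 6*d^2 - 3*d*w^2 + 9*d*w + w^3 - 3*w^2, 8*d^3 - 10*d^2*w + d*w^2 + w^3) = 2*d^2 - 3*d*w + w^2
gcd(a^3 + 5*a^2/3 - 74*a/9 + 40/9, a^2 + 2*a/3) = 1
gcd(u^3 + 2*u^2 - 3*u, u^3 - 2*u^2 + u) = u^2 - u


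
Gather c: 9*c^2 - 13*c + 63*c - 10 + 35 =9*c^2 + 50*c + 25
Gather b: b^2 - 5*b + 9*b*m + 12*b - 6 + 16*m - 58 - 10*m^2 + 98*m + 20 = b^2 + b*(9*m + 7) - 10*m^2 + 114*m - 44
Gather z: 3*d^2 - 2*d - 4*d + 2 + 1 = 3*d^2 - 6*d + 3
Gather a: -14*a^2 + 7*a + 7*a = -14*a^2 + 14*a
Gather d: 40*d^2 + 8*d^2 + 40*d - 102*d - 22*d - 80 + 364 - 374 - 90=48*d^2 - 84*d - 180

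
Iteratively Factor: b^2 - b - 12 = (b + 3)*(b - 4)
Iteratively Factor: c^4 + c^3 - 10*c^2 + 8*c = (c + 4)*(c^3 - 3*c^2 + 2*c) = (c - 2)*(c + 4)*(c^2 - c) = c*(c - 2)*(c + 4)*(c - 1)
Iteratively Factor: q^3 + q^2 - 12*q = (q - 3)*(q^2 + 4*q) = (q - 3)*(q + 4)*(q)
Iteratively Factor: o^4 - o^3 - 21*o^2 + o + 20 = (o - 5)*(o^3 + 4*o^2 - o - 4) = (o - 5)*(o + 1)*(o^2 + 3*o - 4) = (o - 5)*(o - 1)*(o + 1)*(o + 4)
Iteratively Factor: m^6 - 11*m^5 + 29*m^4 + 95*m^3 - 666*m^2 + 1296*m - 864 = (m - 4)*(m^5 - 7*m^4 + m^3 + 99*m^2 - 270*m + 216) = (m - 4)*(m - 3)*(m^4 - 4*m^3 - 11*m^2 + 66*m - 72) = (m - 4)*(m - 3)^2*(m^3 - m^2 - 14*m + 24) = (m - 4)*(m - 3)^2*(m + 4)*(m^2 - 5*m + 6) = (m - 4)*(m - 3)^2*(m - 2)*(m + 4)*(m - 3)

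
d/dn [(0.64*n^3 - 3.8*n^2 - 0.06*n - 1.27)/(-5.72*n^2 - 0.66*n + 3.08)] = (-3.6608*n^4 - 0.844799999999999*n^3 + 8.0784*n^2 - 37.9368*n - 1.023)/(32.7184*n^4 + 7.5504*n^3 - 34.7996*n^2 - 4.0656*n + 9.4864)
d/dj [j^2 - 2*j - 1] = 2*j - 2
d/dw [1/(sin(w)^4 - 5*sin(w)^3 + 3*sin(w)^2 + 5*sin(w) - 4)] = (11*sin(w)/cos(w)^2 + 4 + cos(w)^(-2))/((sin(w) - 4)^2*(sin(w) - 1)*cos(w))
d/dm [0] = 0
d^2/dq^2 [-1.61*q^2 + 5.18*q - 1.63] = -3.22000000000000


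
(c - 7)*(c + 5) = c^2 - 2*c - 35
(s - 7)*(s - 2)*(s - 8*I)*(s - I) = s^4 - 9*s^3 - 9*I*s^3 + 6*s^2 + 81*I*s^2 + 72*s - 126*I*s - 112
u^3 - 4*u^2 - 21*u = u*(u - 7)*(u + 3)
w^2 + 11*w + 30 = (w + 5)*(w + 6)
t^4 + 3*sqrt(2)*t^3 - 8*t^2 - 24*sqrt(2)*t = t*(t - 2*sqrt(2))*(t + 2*sqrt(2))*(t + 3*sqrt(2))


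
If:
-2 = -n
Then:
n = 2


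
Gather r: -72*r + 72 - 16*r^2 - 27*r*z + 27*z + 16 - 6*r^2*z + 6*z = r^2*(-6*z - 16) + r*(-27*z - 72) + 33*z + 88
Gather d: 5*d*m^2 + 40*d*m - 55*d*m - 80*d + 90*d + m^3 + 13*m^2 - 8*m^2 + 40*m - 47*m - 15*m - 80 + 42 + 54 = d*(5*m^2 - 15*m + 10) + m^3 + 5*m^2 - 22*m + 16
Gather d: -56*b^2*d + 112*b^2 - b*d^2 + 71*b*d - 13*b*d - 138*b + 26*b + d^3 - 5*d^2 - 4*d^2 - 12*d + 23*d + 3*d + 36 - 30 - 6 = 112*b^2 - 112*b + d^3 + d^2*(-b - 9) + d*(-56*b^2 + 58*b + 14)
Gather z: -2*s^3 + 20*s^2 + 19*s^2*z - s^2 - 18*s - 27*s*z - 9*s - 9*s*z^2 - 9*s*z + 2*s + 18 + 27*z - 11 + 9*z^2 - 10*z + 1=-2*s^3 + 19*s^2 - 25*s + z^2*(9 - 9*s) + z*(19*s^2 - 36*s + 17) + 8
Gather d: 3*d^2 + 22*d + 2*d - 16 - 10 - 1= 3*d^2 + 24*d - 27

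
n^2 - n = n*(n - 1)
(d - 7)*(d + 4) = d^2 - 3*d - 28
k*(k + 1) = k^2 + k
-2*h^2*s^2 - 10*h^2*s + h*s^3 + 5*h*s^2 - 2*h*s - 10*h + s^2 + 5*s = (-2*h + s)*(s + 5)*(h*s + 1)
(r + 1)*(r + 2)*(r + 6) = r^3 + 9*r^2 + 20*r + 12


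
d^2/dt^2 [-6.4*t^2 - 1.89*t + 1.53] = -12.8000000000000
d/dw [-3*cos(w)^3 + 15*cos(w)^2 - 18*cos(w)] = 3*(3*cos(w)^2 - 10*cos(w) + 6)*sin(w)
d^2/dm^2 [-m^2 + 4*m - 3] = -2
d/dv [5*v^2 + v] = 10*v + 1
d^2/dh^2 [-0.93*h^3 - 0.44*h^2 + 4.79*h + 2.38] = -5.58*h - 0.88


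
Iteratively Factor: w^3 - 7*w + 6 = (w + 3)*(w^2 - 3*w + 2) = (w - 2)*(w + 3)*(w - 1)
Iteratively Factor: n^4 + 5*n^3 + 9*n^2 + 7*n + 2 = (n + 1)*(n^3 + 4*n^2 + 5*n + 2) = (n + 1)^2*(n^2 + 3*n + 2) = (n + 1)^3*(n + 2)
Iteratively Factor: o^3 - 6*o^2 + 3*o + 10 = (o + 1)*(o^2 - 7*o + 10) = (o - 2)*(o + 1)*(o - 5)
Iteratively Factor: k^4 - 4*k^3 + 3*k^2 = (k)*(k^3 - 4*k^2 + 3*k) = k^2*(k^2 - 4*k + 3) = k^2*(k - 3)*(k - 1)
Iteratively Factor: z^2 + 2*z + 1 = (z + 1)*(z + 1)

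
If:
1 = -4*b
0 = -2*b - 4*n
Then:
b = -1/4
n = 1/8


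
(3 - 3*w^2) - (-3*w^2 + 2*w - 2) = 5 - 2*w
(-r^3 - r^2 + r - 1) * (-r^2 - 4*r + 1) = r^5 + 5*r^4 + 2*r^3 - 4*r^2 + 5*r - 1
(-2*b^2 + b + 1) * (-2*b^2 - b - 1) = 4*b^4 - b^2 - 2*b - 1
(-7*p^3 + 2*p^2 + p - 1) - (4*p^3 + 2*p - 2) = -11*p^3 + 2*p^2 - p + 1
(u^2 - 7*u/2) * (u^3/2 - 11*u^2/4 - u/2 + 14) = u^5/2 - 9*u^4/2 + 73*u^3/8 + 63*u^2/4 - 49*u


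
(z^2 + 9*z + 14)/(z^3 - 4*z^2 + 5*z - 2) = (z^2 + 9*z + 14)/(z^3 - 4*z^2 + 5*z - 2)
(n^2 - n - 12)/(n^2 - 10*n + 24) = (n + 3)/(n - 6)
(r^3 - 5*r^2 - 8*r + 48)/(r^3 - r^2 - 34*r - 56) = (-r^3 + 5*r^2 + 8*r - 48)/(-r^3 + r^2 + 34*r + 56)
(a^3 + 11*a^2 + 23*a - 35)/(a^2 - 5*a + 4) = (a^2 + 12*a + 35)/(a - 4)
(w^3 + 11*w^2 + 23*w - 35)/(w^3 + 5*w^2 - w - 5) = (w + 7)/(w + 1)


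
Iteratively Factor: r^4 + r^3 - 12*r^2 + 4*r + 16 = (r - 2)*(r^3 + 3*r^2 - 6*r - 8) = (r - 2)*(r + 1)*(r^2 + 2*r - 8) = (r - 2)^2*(r + 1)*(r + 4)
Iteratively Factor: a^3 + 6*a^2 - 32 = (a + 4)*(a^2 + 2*a - 8) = (a - 2)*(a + 4)*(a + 4)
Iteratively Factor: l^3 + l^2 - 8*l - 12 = (l - 3)*(l^2 + 4*l + 4) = (l - 3)*(l + 2)*(l + 2)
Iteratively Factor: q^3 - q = (q - 1)*(q^2 + q) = (q - 1)*(q + 1)*(q)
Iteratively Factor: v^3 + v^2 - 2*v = (v + 2)*(v^2 - v) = (v - 1)*(v + 2)*(v)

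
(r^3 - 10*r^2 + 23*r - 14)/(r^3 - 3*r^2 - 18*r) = (-r^3 + 10*r^2 - 23*r + 14)/(r*(-r^2 + 3*r + 18))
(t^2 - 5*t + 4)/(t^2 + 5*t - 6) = (t - 4)/(t + 6)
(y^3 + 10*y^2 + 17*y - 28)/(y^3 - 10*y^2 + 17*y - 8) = (y^2 + 11*y + 28)/(y^2 - 9*y + 8)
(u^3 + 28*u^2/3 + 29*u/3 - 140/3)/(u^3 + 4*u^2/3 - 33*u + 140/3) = (u + 4)/(u - 4)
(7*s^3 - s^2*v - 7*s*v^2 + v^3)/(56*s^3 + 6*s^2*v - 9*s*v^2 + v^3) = (s^2 - v^2)/(8*s^2 + 2*s*v - v^2)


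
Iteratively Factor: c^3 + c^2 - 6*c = (c)*(c^2 + c - 6) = c*(c + 3)*(c - 2)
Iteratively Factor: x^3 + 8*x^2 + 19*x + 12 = (x + 1)*(x^2 + 7*x + 12) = (x + 1)*(x + 4)*(x + 3)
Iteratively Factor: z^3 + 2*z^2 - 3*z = (z + 3)*(z^2 - z) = z*(z + 3)*(z - 1)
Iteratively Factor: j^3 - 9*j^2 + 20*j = (j)*(j^2 - 9*j + 20) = j*(j - 4)*(j - 5)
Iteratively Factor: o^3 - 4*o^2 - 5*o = (o - 5)*(o^2 + o) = o*(o - 5)*(o + 1)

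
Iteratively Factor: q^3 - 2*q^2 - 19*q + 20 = (q - 1)*(q^2 - q - 20) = (q - 1)*(q + 4)*(q - 5)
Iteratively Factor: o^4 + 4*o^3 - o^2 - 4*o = (o + 1)*(o^3 + 3*o^2 - 4*o) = (o - 1)*(o + 1)*(o^2 + 4*o) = o*(o - 1)*(o + 1)*(o + 4)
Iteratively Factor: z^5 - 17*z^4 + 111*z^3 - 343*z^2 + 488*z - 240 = (z - 5)*(z^4 - 12*z^3 + 51*z^2 - 88*z + 48) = (z - 5)*(z - 3)*(z^3 - 9*z^2 + 24*z - 16) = (z - 5)*(z - 4)*(z - 3)*(z^2 - 5*z + 4) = (z - 5)*(z - 4)^2*(z - 3)*(z - 1)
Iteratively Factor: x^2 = (x)*(x)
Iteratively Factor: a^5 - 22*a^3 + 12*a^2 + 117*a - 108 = (a + 3)*(a^4 - 3*a^3 - 13*a^2 + 51*a - 36) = (a - 1)*(a + 3)*(a^3 - 2*a^2 - 15*a + 36) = (a - 3)*(a - 1)*(a + 3)*(a^2 + a - 12) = (a - 3)^2*(a - 1)*(a + 3)*(a + 4)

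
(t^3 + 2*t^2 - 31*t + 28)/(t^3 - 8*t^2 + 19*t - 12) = (t + 7)/(t - 3)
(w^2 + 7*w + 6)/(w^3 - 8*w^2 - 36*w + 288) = (w + 1)/(w^2 - 14*w + 48)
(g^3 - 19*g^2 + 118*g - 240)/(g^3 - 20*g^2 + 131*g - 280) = (g - 6)/(g - 7)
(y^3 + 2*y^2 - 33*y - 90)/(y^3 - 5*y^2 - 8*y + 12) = (y^2 + 8*y + 15)/(y^2 + y - 2)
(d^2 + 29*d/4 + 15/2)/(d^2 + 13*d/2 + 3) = (4*d + 5)/(2*(2*d + 1))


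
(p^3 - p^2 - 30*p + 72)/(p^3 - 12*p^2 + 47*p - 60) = (p + 6)/(p - 5)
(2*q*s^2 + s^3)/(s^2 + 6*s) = s*(2*q + s)/(s + 6)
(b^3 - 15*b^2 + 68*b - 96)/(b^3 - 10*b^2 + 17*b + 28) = (b^2 - 11*b + 24)/(b^2 - 6*b - 7)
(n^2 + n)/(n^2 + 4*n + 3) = n/(n + 3)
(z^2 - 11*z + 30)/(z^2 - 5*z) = (z - 6)/z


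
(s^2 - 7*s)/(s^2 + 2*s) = (s - 7)/(s + 2)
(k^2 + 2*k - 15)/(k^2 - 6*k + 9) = (k + 5)/(k - 3)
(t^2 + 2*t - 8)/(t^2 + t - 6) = (t + 4)/(t + 3)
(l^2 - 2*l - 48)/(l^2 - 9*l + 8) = (l + 6)/(l - 1)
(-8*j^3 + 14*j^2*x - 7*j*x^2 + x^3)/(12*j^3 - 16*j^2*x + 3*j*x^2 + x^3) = (-4*j + x)/(6*j + x)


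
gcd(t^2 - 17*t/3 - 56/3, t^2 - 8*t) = t - 8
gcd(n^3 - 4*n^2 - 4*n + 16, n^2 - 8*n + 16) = n - 4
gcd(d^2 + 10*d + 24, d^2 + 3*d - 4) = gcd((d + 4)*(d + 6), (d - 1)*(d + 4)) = d + 4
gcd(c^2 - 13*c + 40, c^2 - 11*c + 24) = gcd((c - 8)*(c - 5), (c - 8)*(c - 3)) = c - 8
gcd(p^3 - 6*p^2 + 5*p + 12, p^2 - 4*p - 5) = p + 1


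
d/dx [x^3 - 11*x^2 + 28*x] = 3*x^2 - 22*x + 28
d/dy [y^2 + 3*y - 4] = 2*y + 3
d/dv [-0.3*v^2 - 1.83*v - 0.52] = -0.6*v - 1.83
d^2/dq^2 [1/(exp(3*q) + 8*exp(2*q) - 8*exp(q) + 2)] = ((-9*exp(2*q) - 32*exp(q) + 8)*(exp(3*q) + 8*exp(2*q) - 8*exp(q) + 2) + 2*(3*exp(2*q) + 16*exp(q) - 8)^2*exp(q))*exp(q)/(exp(3*q) + 8*exp(2*q) - 8*exp(q) + 2)^3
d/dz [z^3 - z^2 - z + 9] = 3*z^2 - 2*z - 1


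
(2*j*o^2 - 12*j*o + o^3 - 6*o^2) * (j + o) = 2*j^2*o^2 - 12*j^2*o + 3*j*o^3 - 18*j*o^2 + o^4 - 6*o^3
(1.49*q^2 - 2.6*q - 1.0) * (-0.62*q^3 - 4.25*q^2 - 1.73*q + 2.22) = -0.9238*q^5 - 4.7205*q^4 + 9.0923*q^3 + 12.0558*q^2 - 4.042*q - 2.22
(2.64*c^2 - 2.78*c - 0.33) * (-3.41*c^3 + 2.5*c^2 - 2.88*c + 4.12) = -9.0024*c^5 + 16.0798*c^4 - 13.4279*c^3 + 18.0582*c^2 - 10.5032*c - 1.3596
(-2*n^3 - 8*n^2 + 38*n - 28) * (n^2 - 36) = -2*n^5 - 8*n^4 + 110*n^3 + 260*n^2 - 1368*n + 1008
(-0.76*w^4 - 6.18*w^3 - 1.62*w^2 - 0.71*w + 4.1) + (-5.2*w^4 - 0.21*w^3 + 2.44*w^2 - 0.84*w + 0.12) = -5.96*w^4 - 6.39*w^3 + 0.82*w^2 - 1.55*w + 4.22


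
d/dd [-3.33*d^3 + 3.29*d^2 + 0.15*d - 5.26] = -9.99*d^2 + 6.58*d + 0.15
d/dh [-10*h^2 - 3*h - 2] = -20*h - 3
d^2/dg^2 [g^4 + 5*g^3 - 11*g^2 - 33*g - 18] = 12*g^2 + 30*g - 22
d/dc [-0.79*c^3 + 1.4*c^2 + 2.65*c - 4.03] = -2.37*c^2 + 2.8*c + 2.65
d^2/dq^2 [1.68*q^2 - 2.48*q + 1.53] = 3.36000000000000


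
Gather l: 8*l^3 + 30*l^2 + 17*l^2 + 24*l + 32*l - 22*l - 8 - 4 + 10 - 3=8*l^3 + 47*l^2 + 34*l - 5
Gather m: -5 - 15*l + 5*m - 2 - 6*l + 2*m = -21*l + 7*m - 7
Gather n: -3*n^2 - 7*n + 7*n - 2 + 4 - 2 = -3*n^2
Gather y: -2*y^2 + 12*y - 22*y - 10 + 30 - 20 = -2*y^2 - 10*y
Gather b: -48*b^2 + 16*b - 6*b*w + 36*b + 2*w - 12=-48*b^2 + b*(52 - 6*w) + 2*w - 12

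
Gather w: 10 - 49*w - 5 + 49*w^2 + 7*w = 49*w^2 - 42*w + 5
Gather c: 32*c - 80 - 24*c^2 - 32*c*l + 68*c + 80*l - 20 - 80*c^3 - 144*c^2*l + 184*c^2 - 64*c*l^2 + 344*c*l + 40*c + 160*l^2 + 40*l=-80*c^3 + c^2*(160 - 144*l) + c*(-64*l^2 + 312*l + 140) + 160*l^2 + 120*l - 100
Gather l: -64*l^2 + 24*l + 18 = -64*l^2 + 24*l + 18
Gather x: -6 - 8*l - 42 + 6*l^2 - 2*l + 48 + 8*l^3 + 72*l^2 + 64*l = 8*l^3 + 78*l^2 + 54*l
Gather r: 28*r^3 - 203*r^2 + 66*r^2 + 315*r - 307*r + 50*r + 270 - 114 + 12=28*r^3 - 137*r^2 + 58*r + 168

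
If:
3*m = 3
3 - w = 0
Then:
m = 1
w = 3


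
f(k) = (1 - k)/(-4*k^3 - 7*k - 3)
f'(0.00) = 1.11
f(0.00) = -0.33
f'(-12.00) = 0.00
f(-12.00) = 0.00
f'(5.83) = -0.00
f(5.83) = 0.01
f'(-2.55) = 0.03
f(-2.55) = 0.04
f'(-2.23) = 0.05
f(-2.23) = 0.06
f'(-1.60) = 0.12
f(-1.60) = 0.11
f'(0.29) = 0.41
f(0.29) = -0.14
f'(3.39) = -0.00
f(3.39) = 0.01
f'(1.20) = 0.04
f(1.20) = 0.01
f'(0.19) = 0.55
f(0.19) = -0.19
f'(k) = (1 - k)*(12*k^2 + 7)/(-4*k^3 - 7*k - 3)^2 - 1/(-4*k^3 - 7*k - 3)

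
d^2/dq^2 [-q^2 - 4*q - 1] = -2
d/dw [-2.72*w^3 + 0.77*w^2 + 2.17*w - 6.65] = -8.16*w^2 + 1.54*w + 2.17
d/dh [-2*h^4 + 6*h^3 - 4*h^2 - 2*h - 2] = -8*h^3 + 18*h^2 - 8*h - 2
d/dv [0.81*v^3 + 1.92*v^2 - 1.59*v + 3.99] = 2.43*v^2 + 3.84*v - 1.59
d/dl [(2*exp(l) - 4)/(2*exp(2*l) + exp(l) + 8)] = 2*(-(exp(l) - 2)*(4*exp(l) + 1) + 2*exp(2*l) + exp(l) + 8)*exp(l)/(2*exp(2*l) + exp(l) + 8)^2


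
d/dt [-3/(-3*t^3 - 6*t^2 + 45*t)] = (-3*t^2 - 4*t + 15)/(t^2*(t^2 + 2*t - 15)^2)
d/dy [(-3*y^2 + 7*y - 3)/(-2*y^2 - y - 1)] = (17*y^2 - 6*y - 10)/(4*y^4 + 4*y^3 + 5*y^2 + 2*y + 1)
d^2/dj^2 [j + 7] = 0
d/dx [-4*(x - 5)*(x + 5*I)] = -8*x + 20 - 20*I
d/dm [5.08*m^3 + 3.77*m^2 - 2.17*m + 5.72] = 15.24*m^2 + 7.54*m - 2.17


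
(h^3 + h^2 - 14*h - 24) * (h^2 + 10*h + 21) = h^5 + 11*h^4 + 17*h^3 - 143*h^2 - 534*h - 504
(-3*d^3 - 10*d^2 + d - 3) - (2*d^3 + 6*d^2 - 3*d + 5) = -5*d^3 - 16*d^2 + 4*d - 8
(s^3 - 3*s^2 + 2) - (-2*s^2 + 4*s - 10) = s^3 - s^2 - 4*s + 12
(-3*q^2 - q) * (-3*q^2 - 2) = 9*q^4 + 3*q^3 + 6*q^2 + 2*q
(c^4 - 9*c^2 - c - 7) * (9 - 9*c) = -9*c^5 + 9*c^4 + 81*c^3 - 72*c^2 + 54*c - 63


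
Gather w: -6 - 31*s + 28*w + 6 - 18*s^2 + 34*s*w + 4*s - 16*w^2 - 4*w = -18*s^2 - 27*s - 16*w^2 + w*(34*s + 24)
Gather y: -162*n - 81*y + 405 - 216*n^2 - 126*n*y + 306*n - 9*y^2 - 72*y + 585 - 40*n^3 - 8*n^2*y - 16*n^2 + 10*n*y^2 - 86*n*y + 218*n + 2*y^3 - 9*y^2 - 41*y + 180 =-40*n^3 - 232*n^2 + 362*n + 2*y^3 + y^2*(10*n - 18) + y*(-8*n^2 - 212*n - 194) + 1170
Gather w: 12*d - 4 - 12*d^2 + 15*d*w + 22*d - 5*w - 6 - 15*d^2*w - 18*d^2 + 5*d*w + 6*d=-30*d^2 + 40*d + w*(-15*d^2 + 20*d - 5) - 10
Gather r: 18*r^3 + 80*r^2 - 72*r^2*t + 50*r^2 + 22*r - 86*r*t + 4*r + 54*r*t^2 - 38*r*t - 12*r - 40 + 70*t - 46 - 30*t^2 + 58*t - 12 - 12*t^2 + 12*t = 18*r^3 + r^2*(130 - 72*t) + r*(54*t^2 - 124*t + 14) - 42*t^2 + 140*t - 98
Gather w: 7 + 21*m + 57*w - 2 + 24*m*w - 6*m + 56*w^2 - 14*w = 15*m + 56*w^2 + w*(24*m + 43) + 5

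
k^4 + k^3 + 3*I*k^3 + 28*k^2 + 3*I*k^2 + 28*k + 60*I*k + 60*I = (k + 1)*(k - 5*I)*(k + 2*I)*(k + 6*I)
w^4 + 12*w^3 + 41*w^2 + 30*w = w*(w + 1)*(w + 5)*(w + 6)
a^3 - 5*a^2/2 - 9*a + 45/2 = (a - 3)*(a - 5/2)*(a + 3)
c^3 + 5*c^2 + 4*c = c*(c + 1)*(c + 4)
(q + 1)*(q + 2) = q^2 + 3*q + 2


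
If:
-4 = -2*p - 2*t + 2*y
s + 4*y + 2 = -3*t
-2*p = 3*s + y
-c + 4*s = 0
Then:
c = -68*y/11 - 64/11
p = 20*y/11 + 24/11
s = -17*y/11 - 16/11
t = -9*y/11 - 2/11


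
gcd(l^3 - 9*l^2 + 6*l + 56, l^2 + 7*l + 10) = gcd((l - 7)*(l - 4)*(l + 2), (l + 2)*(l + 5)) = l + 2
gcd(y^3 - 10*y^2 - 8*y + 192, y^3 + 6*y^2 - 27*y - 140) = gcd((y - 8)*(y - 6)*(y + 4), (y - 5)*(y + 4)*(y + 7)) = y + 4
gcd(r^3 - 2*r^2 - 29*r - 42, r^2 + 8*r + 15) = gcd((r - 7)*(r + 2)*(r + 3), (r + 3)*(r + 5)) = r + 3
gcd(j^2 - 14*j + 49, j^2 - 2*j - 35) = j - 7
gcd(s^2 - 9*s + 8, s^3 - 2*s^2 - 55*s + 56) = s^2 - 9*s + 8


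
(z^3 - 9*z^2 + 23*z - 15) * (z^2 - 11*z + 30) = z^5 - 20*z^4 + 152*z^3 - 538*z^2 + 855*z - 450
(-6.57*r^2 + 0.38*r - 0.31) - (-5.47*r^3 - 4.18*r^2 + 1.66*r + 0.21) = 5.47*r^3 - 2.39*r^2 - 1.28*r - 0.52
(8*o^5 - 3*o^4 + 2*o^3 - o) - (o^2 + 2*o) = 8*o^5 - 3*o^4 + 2*o^3 - o^2 - 3*o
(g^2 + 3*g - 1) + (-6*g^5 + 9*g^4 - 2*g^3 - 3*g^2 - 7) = -6*g^5 + 9*g^4 - 2*g^3 - 2*g^2 + 3*g - 8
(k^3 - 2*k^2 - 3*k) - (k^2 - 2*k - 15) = k^3 - 3*k^2 - k + 15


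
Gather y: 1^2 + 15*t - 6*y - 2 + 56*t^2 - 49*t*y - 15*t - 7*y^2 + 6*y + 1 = 56*t^2 - 49*t*y - 7*y^2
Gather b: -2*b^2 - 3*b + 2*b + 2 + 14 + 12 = -2*b^2 - b + 28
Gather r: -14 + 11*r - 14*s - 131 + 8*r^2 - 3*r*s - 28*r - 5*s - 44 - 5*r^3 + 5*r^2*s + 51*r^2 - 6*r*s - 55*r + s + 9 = -5*r^3 + r^2*(5*s + 59) + r*(-9*s - 72) - 18*s - 180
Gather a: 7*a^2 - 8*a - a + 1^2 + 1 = 7*a^2 - 9*a + 2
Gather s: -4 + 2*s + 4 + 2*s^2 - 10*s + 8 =2*s^2 - 8*s + 8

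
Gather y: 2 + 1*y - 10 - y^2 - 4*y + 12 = -y^2 - 3*y + 4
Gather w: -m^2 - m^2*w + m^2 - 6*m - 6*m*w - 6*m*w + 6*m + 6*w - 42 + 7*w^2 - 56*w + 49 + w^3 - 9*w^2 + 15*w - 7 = w^3 - 2*w^2 + w*(-m^2 - 12*m - 35)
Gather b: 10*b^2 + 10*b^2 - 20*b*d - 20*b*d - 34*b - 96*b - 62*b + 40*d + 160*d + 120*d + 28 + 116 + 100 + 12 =20*b^2 + b*(-40*d - 192) + 320*d + 256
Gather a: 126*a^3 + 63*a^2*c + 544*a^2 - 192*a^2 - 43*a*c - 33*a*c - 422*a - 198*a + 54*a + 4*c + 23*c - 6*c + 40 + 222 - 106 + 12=126*a^3 + a^2*(63*c + 352) + a*(-76*c - 566) + 21*c + 168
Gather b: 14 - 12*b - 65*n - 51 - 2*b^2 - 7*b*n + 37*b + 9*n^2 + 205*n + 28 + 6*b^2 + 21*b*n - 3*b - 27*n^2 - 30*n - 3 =4*b^2 + b*(14*n + 22) - 18*n^2 + 110*n - 12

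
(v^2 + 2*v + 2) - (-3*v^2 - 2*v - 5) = 4*v^2 + 4*v + 7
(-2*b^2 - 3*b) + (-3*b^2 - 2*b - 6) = -5*b^2 - 5*b - 6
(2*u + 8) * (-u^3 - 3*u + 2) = -2*u^4 - 8*u^3 - 6*u^2 - 20*u + 16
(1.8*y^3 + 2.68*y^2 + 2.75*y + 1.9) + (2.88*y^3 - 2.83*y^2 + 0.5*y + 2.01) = 4.68*y^3 - 0.15*y^2 + 3.25*y + 3.91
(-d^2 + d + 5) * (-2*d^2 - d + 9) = 2*d^4 - d^3 - 20*d^2 + 4*d + 45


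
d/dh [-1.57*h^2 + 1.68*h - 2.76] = 1.68 - 3.14*h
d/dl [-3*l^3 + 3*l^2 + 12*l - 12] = -9*l^2 + 6*l + 12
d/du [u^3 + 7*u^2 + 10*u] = 3*u^2 + 14*u + 10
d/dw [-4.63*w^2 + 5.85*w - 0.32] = 5.85 - 9.26*w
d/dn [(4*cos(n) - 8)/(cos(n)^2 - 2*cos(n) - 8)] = 4*(cos(n)^2 - 4*cos(n) + 12)*sin(n)/(sin(n)^2 + 2*cos(n) + 7)^2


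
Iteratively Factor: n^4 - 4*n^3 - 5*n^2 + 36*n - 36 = (n + 3)*(n^3 - 7*n^2 + 16*n - 12) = (n - 2)*(n + 3)*(n^2 - 5*n + 6) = (n - 2)^2*(n + 3)*(n - 3)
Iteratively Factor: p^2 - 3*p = (p - 3)*(p)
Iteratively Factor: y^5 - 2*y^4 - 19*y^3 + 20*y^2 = (y)*(y^4 - 2*y^3 - 19*y^2 + 20*y) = y*(y + 4)*(y^3 - 6*y^2 + 5*y) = y*(y - 5)*(y + 4)*(y^2 - y) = y^2*(y - 5)*(y + 4)*(y - 1)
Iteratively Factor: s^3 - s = (s - 1)*(s^2 + s) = s*(s - 1)*(s + 1)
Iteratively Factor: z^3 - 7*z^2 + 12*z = (z)*(z^2 - 7*z + 12) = z*(z - 3)*(z - 4)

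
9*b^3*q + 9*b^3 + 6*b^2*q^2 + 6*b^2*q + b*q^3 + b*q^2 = (3*b + q)^2*(b*q + b)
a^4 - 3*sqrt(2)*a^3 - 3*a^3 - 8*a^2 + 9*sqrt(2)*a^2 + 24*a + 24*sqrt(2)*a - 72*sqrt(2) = (a - 3)*(a - 3*sqrt(2))*(a - 2*sqrt(2))*(a + 2*sqrt(2))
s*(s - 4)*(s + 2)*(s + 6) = s^4 + 4*s^3 - 20*s^2 - 48*s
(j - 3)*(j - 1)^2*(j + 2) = j^4 - 3*j^3 - 3*j^2 + 11*j - 6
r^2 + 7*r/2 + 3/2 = (r + 1/2)*(r + 3)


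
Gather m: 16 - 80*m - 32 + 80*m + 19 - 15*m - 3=-15*m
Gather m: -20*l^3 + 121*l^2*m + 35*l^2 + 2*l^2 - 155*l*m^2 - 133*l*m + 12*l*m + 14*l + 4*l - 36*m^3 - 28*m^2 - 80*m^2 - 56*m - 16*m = -20*l^3 + 37*l^2 + 18*l - 36*m^3 + m^2*(-155*l - 108) + m*(121*l^2 - 121*l - 72)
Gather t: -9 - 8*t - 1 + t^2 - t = t^2 - 9*t - 10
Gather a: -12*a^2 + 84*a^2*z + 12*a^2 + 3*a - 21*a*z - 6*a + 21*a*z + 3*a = 84*a^2*z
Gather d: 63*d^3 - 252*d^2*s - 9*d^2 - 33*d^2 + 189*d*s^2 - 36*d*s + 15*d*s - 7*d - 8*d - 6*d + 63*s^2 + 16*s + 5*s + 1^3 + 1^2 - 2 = 63*d^3 + d^2*(-252*s - 42) + d*(189*s^2 - 21*s - 21) + 63*s^2 + 21*s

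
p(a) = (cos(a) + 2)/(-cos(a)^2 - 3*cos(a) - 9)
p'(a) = (-2*sin(a)*cos(a) - 3*sin(a))*(cos(a) + 2)/(-cos(a)^2 - 3*cos(a) - 9)^2 - sin(a)/(-cos(a)^2 - 3*cos(a) - 9)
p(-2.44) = -0.17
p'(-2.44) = -0.07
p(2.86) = -0.15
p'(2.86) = 0.03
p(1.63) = -0.22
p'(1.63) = 0.04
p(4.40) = -0.21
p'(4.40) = -0.06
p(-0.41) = -0.23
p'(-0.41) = 0.00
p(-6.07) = -0.23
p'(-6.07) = -0.00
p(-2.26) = -0.18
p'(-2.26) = -0.07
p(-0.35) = -0.23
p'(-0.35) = 0.00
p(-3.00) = -0.14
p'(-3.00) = -0.02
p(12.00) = -0.23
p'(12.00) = 0.00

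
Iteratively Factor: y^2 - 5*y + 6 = (y - 3)*(y - 2)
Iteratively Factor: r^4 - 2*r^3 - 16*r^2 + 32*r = (r - 2)*(r^3 - 16*r) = (r - 2)*(r + 4)*(r^2 - 4*r) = r*(r - 2)*(r + 4)*(r - 4)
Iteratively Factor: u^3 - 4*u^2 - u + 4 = (u - 4)*(u^2 - 1) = (u - 4)*(u - 1)*(u + 1)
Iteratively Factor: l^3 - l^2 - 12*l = (l - 4)*(l^2 + 3*l) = l*(l - 4)*(l + 3)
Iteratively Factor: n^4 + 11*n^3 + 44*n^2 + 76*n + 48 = (n + 4)*(n^3 + 7*n^2 + 16*n + 12) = (n + 2)*(n + 4)*(n^2 + 5*n + 6) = (n + 2)^2*(n + 4)*(n + 3)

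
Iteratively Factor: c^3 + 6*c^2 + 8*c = (c + 2)*(c^2 + 4*c) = c*(c + 2)*(c + 4)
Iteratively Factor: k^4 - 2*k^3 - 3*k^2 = (k + 1)*(k^3 - 3*k^2) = k*(k + 1)*(k^2 - 3*k) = k^2*(k + 1)*(k - 3)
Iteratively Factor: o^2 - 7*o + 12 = (o - 3)*(o - 4)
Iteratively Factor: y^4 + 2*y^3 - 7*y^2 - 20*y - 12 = (y + 1)*(y^3 + y^2 - 8*y - 12) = (y + 1)*(y + 2)*(y^2 - y - 6) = (y - 3)*(y + 1)*(y + 2)*(y + 2)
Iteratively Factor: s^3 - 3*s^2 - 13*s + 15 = (s + 3)*(s^2 - 6*s + 5) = (s - 1)*(s + 3)*(s - 5)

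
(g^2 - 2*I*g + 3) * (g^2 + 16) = g^4 - 2*I*g^3 + 19*g^2 - 32*I*g + 48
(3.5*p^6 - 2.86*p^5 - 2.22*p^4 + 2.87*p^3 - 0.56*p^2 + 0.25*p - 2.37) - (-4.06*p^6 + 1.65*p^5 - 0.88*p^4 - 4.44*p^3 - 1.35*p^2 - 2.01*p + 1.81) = 7.56*p^6 - 4.51*p^5 - 1.34*p^4 + 7.31*p^3 + 0.79*p^2 + 2.26*p - 4.18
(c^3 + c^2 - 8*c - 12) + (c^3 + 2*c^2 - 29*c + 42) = 2*c^3 + 3*c^2 - 37*c + 30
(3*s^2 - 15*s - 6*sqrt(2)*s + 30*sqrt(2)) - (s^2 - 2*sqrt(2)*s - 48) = 2*s^2 - 15*s - 4*sqrt(2)*s + 30*sqrt(2) + 48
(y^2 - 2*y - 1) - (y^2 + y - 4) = 3 - 3*y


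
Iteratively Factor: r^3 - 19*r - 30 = (r + 3)*(r^2 - 3*r - 10) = (r - 5)*(r + 3)*(r + 2)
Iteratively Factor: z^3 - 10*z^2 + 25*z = (z - 5)*(z^2 - 5*z) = z*(z - 5)*(z - 5)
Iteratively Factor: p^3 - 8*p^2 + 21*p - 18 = (p - 3)*(p^2 - 5*p + 6) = (p - 3)*(p - 2)*(p - 3)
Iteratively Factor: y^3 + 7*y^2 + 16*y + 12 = (y + 2)*(y^2 + 5*y + 6) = (y + 2)*(y + 3)*(y + 2)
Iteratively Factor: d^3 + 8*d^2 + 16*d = (d + 4)*(d^2 + 4*d) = (d + 4)^2*(d)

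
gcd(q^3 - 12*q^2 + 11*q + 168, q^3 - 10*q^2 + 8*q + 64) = q - 8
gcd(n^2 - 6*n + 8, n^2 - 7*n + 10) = n - 2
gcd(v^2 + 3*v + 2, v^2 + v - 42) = 1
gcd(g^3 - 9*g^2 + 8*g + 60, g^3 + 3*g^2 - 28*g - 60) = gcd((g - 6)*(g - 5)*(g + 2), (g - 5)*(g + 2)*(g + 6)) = g^2 - 3*g - 10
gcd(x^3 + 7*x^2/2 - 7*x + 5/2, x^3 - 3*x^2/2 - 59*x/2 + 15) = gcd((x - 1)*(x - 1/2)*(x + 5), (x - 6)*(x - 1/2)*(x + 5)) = x^2 + 9*x/2 - 5/2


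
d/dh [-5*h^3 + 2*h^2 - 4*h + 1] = -15*h^2 + 4*h - 4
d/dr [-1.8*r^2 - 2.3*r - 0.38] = -3.6*r - 2.3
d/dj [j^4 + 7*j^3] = j^2*(4*j + 21)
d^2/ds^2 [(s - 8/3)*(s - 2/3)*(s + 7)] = 6*s + 22/3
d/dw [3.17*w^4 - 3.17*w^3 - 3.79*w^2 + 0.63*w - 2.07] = 12.68*w^3 - 9.51*w^2 - 7.58*w + 0.63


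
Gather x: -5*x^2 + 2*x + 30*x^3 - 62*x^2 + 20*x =30*x^3 - 67*x^2 + 22*x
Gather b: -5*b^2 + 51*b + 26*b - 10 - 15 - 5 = -5*b^2 + 77*b - 30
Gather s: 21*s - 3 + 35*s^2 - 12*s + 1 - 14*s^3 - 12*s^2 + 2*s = -14*s^3 + 23*s^2 + 11*s - 2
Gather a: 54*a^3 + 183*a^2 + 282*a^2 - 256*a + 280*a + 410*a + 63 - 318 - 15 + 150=54*a^3 + 465*a^2 + 434*a - 120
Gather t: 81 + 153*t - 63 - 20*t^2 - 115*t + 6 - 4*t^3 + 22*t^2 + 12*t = -4*t^3 + 2*t^2 + 50*t + 24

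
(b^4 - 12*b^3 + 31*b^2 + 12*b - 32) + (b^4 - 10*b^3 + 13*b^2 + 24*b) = 2*b^4 - 22*b^3 + 44*b^2 + 36*b - 32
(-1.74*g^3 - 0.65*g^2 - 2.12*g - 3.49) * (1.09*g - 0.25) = -1.8966*g^4 - 0.2735*g^3 - 2.1483*g^2 - 3.2741*g + 0.8725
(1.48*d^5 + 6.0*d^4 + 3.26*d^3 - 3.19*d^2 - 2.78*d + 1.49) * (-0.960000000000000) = -1.4208*d^5 - 5.76*d^4 - 3.1296*d^3 + 3.0624*d^2 + 2.6688*d - 1.4304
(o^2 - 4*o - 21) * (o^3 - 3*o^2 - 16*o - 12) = o^5 - 7*o^4 - 25*o^3 + 115*o^2 + 384*o + 252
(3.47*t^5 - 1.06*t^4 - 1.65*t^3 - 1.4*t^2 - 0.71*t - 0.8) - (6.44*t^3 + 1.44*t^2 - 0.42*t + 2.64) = 3.47*t^5 - 1.06*t^4 - 8.09*t^3 - 2.84*t^2 - 0.29*t - 3.44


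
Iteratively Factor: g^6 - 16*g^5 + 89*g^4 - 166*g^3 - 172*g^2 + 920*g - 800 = (g - 2)*(g^5 - 14*g^4 + 61*g^3 - 44*g^2 - 260*g + 400) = (g - 5)*(g - 2)*(g^4 - 9*g^3 + 16*g^2 + 36*g - 80) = (g - 5)^2*(g - 2)*(g^3 - 4*g^2 - 4*g + 16) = (g - 5)^2*(g - 2)^2*(g^2 - 2*g - 8) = (g - 5)^2*(g - 4)*(g - 2)^2*(g + 2)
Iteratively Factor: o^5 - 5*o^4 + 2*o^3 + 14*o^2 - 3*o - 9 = (o + 1)*(o^4 - 6*o^3 + 8*o^2 + 6*o - 9) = (o + 1)^2*(o^3 - 7*o^2 + 15*o - 9) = (o - 3)*(o + 1)^2*(o^2 - 4*o + 3) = (o - 3)*(o - 1)*(o + 1)^2*(o - 3)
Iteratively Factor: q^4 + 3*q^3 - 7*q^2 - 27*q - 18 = (q - 3)*(q^3 + 6*q^2 + 11*q + 6) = (q - 3)*(q + 2)*(q^2 + 4*q + 3) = (q - 3)*(q + 2)*(q + 3)*(q + 1)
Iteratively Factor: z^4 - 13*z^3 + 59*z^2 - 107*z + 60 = (z - 1)*(z^3 - 12*z^2 + 47*z - 60) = (z - 4)*(z - 1)*(z^2 - 8*z + 15) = (z - 4)*(z - 3)*(z - 1)*(z - 5)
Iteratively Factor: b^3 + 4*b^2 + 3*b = (b)*(b^2 + 4*b + 3) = b*(b + 1)*(b + 3)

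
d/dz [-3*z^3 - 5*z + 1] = -9*z^2 - 5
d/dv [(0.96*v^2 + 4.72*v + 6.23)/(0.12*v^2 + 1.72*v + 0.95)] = (1.0848*v^2 + 0.328799999999999*v - 6.2316)/(0.0144*v^4 + 0.4128*v^3 + 3.1864*v^2 + 3.268*v + 0.9025)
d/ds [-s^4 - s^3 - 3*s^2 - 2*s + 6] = -4*s^3 - 3*s^2 - 6*s - 2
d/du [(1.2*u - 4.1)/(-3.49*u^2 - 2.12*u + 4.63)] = (4.188*u^2 - 28.618*u - 3.136)/(12.1801*u^4 + 14.7976*u^3 - 27.823*u^2 - 19.6312*u + 21.4369)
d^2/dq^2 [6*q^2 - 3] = 12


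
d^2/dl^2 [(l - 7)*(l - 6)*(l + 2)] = 6*l - 22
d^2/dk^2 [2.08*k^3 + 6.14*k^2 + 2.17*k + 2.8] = 12.48*k + 12.28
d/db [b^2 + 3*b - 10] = 2*b + 3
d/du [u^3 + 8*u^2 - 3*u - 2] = 3*u^2 + 16*u - 3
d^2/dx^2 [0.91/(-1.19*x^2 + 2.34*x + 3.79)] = (-2.577302*x^2 + 5.067972*x + 0.91*(2.38*x - 2.34)*(4.76*x - 4.68) + 8.208382)/(-1.19*x^2 + 2.34*x + 3.79)^3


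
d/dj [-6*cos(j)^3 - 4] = 18*sin(j)*cos(j)^2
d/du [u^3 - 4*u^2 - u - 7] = 3*u^2 - 8*u - 1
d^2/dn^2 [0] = 0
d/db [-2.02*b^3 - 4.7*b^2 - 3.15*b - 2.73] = -6.06*b^2 - 9.4*b - 3.15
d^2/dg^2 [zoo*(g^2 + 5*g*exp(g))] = zoo*(g*exp(g) + exp(g) + 1)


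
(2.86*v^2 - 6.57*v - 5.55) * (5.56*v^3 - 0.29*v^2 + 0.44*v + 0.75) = 15.9016*v^5 - 37.3586*v^4 - 27.6943*v^3 + 0.8637*v^2 - 7.3695*v - 4.1625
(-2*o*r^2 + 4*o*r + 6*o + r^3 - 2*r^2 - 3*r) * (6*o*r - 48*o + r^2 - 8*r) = -12*o^2*r^3 + 120*o^2*r^2 - 156*o^2*r - 288*o^2 + 4*o*r^4 - 40*o*r^3 + 52*o*r^2 + 96*o*r + r^5 - 10*r^4 + 13*r^3 + 24*r^2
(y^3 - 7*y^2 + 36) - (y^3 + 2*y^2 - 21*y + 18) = -9*y^2 + 21*y + 18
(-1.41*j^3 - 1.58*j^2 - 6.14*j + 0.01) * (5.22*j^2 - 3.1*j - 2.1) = -7.3602*j^5 - 3.8766*j^4 - 24.1918*j^3 + 22.4042*j^2 + 12.863*j - 0.021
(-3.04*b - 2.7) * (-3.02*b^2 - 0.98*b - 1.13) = 9.1808*b^3 + 11.1332*b^2 + 6.0812*b + 3.051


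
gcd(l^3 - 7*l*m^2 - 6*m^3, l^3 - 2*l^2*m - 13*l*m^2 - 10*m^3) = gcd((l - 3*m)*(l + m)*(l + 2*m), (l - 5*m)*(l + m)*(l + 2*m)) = l^2 + 3*l*m + 2*m^2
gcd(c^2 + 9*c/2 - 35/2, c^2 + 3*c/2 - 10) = c - 5/2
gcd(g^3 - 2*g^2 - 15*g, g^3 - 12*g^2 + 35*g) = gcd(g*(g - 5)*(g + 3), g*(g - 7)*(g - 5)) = g^2 - 5*g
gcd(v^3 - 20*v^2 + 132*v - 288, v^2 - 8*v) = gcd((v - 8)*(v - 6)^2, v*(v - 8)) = v - 8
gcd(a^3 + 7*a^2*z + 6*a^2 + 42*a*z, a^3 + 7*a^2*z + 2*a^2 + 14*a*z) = a^2 + 7*a*z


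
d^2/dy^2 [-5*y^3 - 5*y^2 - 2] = -30*y - 10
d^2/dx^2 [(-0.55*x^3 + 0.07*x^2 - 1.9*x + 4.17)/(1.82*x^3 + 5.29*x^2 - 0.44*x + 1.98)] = (11.054316*x^6 - 40.404*x^5 + 80.115672*x^4 + 541.087192*x^3 + 760.764042*x^2 - 41.930064*x - 88.501908)/(6.028568*x^9 + 52.567788*x^8 + 148.420818*x^7 + 142.294153*x^6 + 78.496308*x^5 + 159.784482*x^4 - 6.331688*x^3 + 63.366732*x^2 - 5.174928*x + 7.762392)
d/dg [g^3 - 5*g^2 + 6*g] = 3*g^2 - 10*g + 6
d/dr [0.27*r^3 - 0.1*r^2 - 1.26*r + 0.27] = 0.81*r^2 - 0.2*r - 1.26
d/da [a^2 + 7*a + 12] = 2*a + 7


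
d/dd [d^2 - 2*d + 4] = 2*d - 2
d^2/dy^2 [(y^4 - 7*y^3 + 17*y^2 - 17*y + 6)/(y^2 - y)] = 2 - 12/y^3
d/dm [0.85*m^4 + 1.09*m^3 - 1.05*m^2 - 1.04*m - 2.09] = 3.4*m^3 + 3.27*m^2 - 2.1*m - 1.04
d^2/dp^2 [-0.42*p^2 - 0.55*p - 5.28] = -0.840000000000000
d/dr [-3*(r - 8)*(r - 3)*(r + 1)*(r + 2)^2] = -15*r^4 + 72*r^3 + 207*r^2 - 216*r - 444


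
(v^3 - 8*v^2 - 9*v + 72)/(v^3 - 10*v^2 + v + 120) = (v - 3)/(v - 5)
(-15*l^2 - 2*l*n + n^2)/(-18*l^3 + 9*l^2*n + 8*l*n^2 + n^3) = (5*l - n)/(6*l^2 - 5*l*n - n^2)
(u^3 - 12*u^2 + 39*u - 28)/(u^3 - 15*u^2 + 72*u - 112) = (u - 1)/(u - 4)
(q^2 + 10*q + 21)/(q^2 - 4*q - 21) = (q + 7)/(q - 7)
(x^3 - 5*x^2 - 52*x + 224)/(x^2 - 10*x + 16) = (x^2 + 3*x - 28)/(x - 2)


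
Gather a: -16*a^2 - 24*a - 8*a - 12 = -16*a^2 - 32*a - 12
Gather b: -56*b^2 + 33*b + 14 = -56*b^2 + 33*b + 14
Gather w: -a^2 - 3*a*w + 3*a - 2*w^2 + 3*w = -a^2 + 3*a - 2*w^2 + w*(3 - 3*a)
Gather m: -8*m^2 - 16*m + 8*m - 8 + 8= -8*m^2 - 8*m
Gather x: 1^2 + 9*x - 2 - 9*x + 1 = 0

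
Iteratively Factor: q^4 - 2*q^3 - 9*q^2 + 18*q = (q - 3)*(q^3 + q^2 - 6*q) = q*(q - 3)*(q^2 + q - 6) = q*(q - 3)*(q - 2)*(q + 3)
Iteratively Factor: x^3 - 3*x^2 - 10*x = (x)*(x^2 - 3*x - 10) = x*(x - 5)*(x + 2)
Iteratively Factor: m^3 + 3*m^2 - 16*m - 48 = (m + 4)*(m^2 - m - 12) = (m - 4)*(m + 4)*(m + 3)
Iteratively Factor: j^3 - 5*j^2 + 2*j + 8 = (j - 4)*(j^2 - j - 2) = (j - 4)*(j - 2)*(j + 1)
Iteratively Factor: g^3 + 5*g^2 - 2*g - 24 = (g - 2)*(g^2 + 7*g + 12) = (g - 2)*(g + 4)*(g + 3)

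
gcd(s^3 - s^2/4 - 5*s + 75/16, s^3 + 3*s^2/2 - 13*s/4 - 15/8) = s^2 + s - 15/4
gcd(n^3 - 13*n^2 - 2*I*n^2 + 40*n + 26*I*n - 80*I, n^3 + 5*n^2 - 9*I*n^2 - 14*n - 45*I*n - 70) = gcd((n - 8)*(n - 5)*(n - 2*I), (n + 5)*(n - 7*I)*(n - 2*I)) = n - 2*I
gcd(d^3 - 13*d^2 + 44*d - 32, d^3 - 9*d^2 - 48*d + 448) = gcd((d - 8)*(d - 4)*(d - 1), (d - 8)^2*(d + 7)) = d - 8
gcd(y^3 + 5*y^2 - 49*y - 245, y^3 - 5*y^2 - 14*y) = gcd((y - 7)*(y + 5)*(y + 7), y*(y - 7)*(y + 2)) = y - 7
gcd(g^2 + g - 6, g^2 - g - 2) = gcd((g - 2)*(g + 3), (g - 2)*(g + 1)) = g - 2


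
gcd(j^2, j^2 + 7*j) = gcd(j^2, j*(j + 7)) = j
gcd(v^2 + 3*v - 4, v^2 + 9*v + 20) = v + 4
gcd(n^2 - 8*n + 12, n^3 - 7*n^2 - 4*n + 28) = n - 2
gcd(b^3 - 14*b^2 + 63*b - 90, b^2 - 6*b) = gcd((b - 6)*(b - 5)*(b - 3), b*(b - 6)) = b - 6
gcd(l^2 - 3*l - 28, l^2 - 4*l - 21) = l - 7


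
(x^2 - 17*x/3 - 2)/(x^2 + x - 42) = (x + 1/3)/(x + 7)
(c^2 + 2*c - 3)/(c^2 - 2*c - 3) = (-c^2 - 2*c + 3)/(-c^2 + 2*c + 3)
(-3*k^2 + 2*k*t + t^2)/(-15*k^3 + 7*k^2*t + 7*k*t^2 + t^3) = 1/(5*k + t)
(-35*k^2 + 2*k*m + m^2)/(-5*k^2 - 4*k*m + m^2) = (7*k + m)/(k + m)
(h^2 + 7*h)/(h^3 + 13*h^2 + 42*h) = 1/(h + 6)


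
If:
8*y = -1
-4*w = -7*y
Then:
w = -7/32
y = -1/8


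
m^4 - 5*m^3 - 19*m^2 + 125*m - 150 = (m - 5)*(m - 3)*(m - 2)*(m + 5)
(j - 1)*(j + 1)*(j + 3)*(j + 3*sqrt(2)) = j^4 + 3*j^3 + 3*sqrt(2)*j^3 - j^2 + 9*sqrt(2)*j^2 - 3*sqrt(2)*j - 3*j - 9*sqrt(2)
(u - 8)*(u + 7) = u^2 - u - 56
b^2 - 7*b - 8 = (b - 8)*(b + 1)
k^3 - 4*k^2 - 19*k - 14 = (k - 7)*(k + 1)*(k + 2)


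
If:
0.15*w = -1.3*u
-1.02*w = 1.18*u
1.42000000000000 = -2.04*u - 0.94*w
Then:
No Solution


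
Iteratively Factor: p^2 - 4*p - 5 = (p + 1)*(p - 5)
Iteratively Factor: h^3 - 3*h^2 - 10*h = (h + 2)*(h^2 - 5*h) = (h - 5)*(h + 2)*(h)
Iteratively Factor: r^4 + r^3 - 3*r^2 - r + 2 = (r + 1)*(r^3 - 3*r + 2) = (r - 1)*(r + 1)*(r^2 + r - 2) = (r - 1)^2*(r + 1)*(r + 2)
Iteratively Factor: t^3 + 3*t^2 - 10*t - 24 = (t + 4)*(t^2 - t - 6) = (t + 2)*(t + 4)*(t - 3)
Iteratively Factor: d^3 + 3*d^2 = (d + 3)*(d^2) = d*(d + 3)*(d)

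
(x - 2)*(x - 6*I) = x^2 - 2*x - 6*I*x + 12*I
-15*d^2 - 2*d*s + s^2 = (-5*d + s)*(3*d + s)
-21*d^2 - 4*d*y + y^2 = (-7*d + y)*(3*d + y)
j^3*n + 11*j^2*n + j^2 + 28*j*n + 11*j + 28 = (j + 4)*(j + 7)*(j*n + 1)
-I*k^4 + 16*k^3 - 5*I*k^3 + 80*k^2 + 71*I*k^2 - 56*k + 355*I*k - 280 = (k + 5)*(k + 7*I)*(k + 8*I)*(-I*k + 1)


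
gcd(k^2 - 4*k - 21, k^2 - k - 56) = 1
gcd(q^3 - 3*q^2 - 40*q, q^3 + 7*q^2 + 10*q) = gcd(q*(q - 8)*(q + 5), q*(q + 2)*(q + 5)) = q^2 + 5*q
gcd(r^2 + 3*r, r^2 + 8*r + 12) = 1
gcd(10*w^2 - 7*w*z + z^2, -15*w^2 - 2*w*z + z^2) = -5*w + z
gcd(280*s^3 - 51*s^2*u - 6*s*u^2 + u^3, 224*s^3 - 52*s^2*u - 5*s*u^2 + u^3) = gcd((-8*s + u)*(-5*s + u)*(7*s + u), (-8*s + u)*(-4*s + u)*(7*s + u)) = 56*s^2 + s*u - u^2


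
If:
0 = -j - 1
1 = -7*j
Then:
No Solution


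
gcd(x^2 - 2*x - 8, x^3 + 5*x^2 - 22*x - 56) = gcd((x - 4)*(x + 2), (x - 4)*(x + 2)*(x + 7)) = x^2 - 2*x - 8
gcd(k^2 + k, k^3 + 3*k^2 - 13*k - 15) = k + 1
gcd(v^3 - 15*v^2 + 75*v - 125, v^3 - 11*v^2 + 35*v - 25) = v^2 - 10*v + 25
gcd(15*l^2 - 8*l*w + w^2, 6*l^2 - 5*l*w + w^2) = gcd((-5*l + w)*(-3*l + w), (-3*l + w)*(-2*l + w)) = -3*l + w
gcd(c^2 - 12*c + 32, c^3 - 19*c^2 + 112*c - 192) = c - 8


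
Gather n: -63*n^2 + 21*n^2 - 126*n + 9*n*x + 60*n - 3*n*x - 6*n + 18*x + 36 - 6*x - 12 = -42*n^2 + n*(6*x - 72) + 12*x + 24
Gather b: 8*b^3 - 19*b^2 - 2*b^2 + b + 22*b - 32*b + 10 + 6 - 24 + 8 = 8*b^3 - 21*b^2 - 9*b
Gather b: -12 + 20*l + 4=20*l - 8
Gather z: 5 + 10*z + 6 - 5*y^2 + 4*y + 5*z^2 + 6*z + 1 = -5*y^2 + 4*y + 5*z^2 + 16*z + 12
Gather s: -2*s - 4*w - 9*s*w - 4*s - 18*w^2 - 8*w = s*(-9*w - 6) - 18*w^2 - 12*w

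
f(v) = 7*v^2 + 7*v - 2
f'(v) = 14*v + 7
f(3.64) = 116.23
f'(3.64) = 57.96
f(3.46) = 106.02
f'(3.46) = 55.44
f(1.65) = 28.61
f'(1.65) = 30.10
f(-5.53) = 173.36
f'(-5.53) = -70.42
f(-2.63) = 28.01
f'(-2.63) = -29.82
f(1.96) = 38.61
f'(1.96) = 34.44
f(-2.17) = 15.77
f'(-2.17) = -23.38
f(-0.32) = -3.52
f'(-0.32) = 2.52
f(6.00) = 292.00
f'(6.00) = 91.00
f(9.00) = 628.00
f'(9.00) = 133.00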